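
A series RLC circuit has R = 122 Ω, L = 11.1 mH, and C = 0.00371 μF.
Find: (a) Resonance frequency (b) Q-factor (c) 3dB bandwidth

Step 1 — Resonance: ω₀ = 1/√(LC) = 1/√(0.0111·3.71e-09) = 1.558e+05 rad/s.
Step 2 — f₀ = ω₀/(2π) = 2.48e+04 Hz.
Step 3 — Series Q: Q = ω₀L/R = 1.558e+05·0.0111/122 = 14.18.
Step 4 — Bandwidth: Δω = ω₀/Q = 1.099e+04 rad/s; BW = Δω/(2π) = 1749 Hz.

(a) f₀ = 2.48e+04 Hz  (b) Q = 14.18  (c) BW = 1749 Hz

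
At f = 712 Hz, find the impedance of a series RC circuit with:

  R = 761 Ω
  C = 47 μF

Step 1 — Angular frequency: ω = 2π·f = 2π·712 = 4474 rad/s.
Step 2 — Component impedances:
  R: Z = R = 761 Ω
  C: Z = 1/(jωC) = -j/(ω·C) = 0 - j4.756 Ω
Step 3 — Series combination: Z_total = R + C = 761 - j4.756 Ω = 761∠-0.4° Ω.

Z = 761 - j4.756 Ω = 761∠-0.4° Ω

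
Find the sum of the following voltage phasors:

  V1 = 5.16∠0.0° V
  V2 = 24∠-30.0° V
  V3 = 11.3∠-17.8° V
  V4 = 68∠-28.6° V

Step 1 — Convert each phasor to rectangular form:
  V1 = 5.16·(cos(0.0°) + j·sin(0.0°)) = 5.16 V
  V2 = 24·(cos(-30.0°) + j·sin(-30.0°)) = 20.78 - j12 V
  V3 = 11.3·(cos(-17.8°) + j·sin(-17.8°)) = 10.76 - j3.454 V
  V4 = 68·(cos(-28.6°) + j·sin(-28.6°)) = 59.7 - j32.55 V
Step 2 — Sum components: V_total = 96.41 - j48.01 V.
Step 3 — Convert to polar: |V_total| = 107.7 V, ∠V_total = -26.5°.

V_total = 107.7∠-26.5° V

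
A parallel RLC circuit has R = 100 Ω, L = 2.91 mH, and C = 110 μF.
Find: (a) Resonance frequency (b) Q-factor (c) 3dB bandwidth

Step 1 — Resonance: ω₀ = 1/√(LC) = 1/√(0.00291·0.00011) = 1767 rad/s.
Step 2 — f₀ = ω₀/(2π) = 281.3 Hz.
Step 3 — Parallel Q: Q = R/(ω₀L) = 100/(1767·0.00291) = 19.44.
Step 4 — Bandwidth: Δω = ω₀/Q = 90.91 rad/s; BW = Δω/(2π) = 14.47 Hz.

(a) f₀ = 281.3 Hz  (b) Q = 19.44  (c) BW = 14.47 Hz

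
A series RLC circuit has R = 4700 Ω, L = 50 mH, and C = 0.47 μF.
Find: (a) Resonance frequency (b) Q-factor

Step 1 — Resonance condition Im(Z)=0 gives ω₀ = 1/√(LC).
Step 2 — ω₀ = 1/√(0.05·4.7e-07) = 6523 rad/s.
Step 3 — f₀ = ω₀/(2π) = 1038 Hz.
Step 4 — Series Q: Q = ω₀L/R = 6523·0.05/4700 = 0.0694.

(a) f₀ = 1038 Hz  (b) Q = 0.0694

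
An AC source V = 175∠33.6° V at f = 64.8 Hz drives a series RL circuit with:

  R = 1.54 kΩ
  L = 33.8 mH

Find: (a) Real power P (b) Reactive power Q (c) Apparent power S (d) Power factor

Step 1 — Angular frequency: ω = 2π·f = 2π·64.8 = 407.2 rad/s.
Step 2 — Component impedances:
  R: Z = R = 1540 Ω
  L: Z = jωL = j·407.2·0.0338 = 0 + j13.76 Ω
Step 3 — Series combination: Z_total = R + L = 1540 + j13.76 Ω = 1540∠0.5° Ω.
Step 4 — Source phasor: V = 175∠33.6° V = 145.8 + j96.84 V.
Step 5 — Current: I = V / Z = 0.0952 + j0.06203 A = 0.1136∠33.1° A.
Step 6 — Complex power: S = V·I* = 19.88 + j0.1777 VA.
Step 7 — Real power: P = Re(S) = 19.88 W.
Step 8 — Reactive power: Q = Im(S) = 0.1777 VAR.
Step 9 — Apparent power: |S| = 19.89 VA.
Step 10 — Power factor: PF = P/|S| = 1 (lagging).

(a) P = 19.88 W  (b) Q = 0.1777 VAR  (c) S = 19.89 VA  (d) PF = 1 (lagging)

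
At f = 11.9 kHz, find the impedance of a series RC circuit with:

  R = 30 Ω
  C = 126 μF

Step 1 — Angular frequency: ω = 2π·f = 2π·1.19e+04 = 7.477e+04 rad/s.
Step 2 — Component impedances:
  R: Z = R = 30 Ω
  C: Z = 1/(jωC) = -j/(ω·C) = 0 - j0.1061 Ω
Step 3 — Series combination: Z_total = R + C = 30 - j0.1061 Ω = 30∠-0.2° Ω.

Z = 30 - j0.1061 Ω = 30∠-0.2° Ω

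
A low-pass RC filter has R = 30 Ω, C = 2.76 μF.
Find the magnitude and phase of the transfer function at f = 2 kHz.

Step 1 — Angular frequency: ω = 2π·2000 = 1.257e+04 rad/s.
Step 2 — Transfer function: H(jω) = 1/(1 + jωRC).
Step 3 — Denominator: 1 + jωRC = 1 + j·1.257e+04·30·2.76e-06 = 1 + j1.04.
Step 4 — H = 0.4802 - j0.4996.
Step 5 — Magnitude: |H| = 0.6929 (-3.2 dB); phase: φ = -46.1°.

|H| = 0.6929 (-3.2 dB), φ = -46.1°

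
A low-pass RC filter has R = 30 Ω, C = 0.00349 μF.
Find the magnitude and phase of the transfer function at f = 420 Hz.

Step 1 — Angular frequency: ω = 2π·420 = 2639 rad/s.
Step 2 — Transfer function: H(jω) = 1/(1 + jωRC).
Step 3 — Denominator: 1 + jωRC = 1 + j·2639·30·3.49e-09 = 1 + j0.0002763.
Step 4 — H = 1 - j0.0002763.
Step 5 — Magnitude: |H| = 1 (-0.0 dB); phase: φ = -0.0°.

|H| = 1 (-0.0 dB), φ = -0.0°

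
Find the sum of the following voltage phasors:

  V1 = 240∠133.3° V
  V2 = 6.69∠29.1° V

Step 1 — Convert each phasor to rectangular form:
  V1 = 240·(cos(133.3°) + j·sin(133.3°)) = -164.6 + j174.7 V
  V2 = 6.69·(cos(29.1°) + j·sin(29.1°)) = 5.846 + j3.254 V
Step 2 — Sum components: V_total = -158.8 + j177.9 V.
Step 3 — Convert to polar: |V_total| = 238.4 V, ∠V_total = 131.7°.

V_total = 238.4∠131.7° V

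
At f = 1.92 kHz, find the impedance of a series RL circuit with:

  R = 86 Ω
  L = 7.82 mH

Step 1 — Angular frequency: ω = 2π·f = 2π·1920 = 1.206e+04 rad/s.
Step 2 — Component impedances:
  R: Z = R = 86 Ω
  L: Z = jωL = j·1.206e+04·0.00782 = 0 + j94.34 Ω
Step 3 — Series combination: Z_total = R + L = 86 + j94.34 Ω = 127.7∠47.6° Ω.

Z = 86 + j94.34 Ω = 127.7∠47.6° Ω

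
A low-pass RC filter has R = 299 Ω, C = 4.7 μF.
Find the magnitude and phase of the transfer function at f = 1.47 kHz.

Step 1 — Angular frequency: ω = 2π·1470 = 9236 rad/s.
Step 2 — Transfer function: H(jω) = 1/(1 + jωRC).
Step 3 — Denominator: 1 + jωRC = 1 + j·9236·299·4.7e-06 = 1 + j12.98.
Step 4 — H = 0.005901 - j0.07659.
Step 5 — Magnitude: |H| = 0.07682 (-22.3 dB); phase: φ = -85.6°.

|H| = 0.07682 (-22.3 dB), φ = -85.6°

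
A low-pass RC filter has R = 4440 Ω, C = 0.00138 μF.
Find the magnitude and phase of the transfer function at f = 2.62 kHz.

Step 1 — Angular frequency: ω = 2π·2620 = 1.646e+04 rad/s.
Step 2 — Transfer function: H(jω) = 1/(1 + jωRC).
Step 3 — Denominator: 1 + jωRC = 1 + j·1.646e+04·4440·1.38e-09 = 1 + j0.1009.
Step 4 — H = 0.9899 - j0.09985.
Step 5 — Magnitude: |H| = 0.995 (-0.0 dB); phase: φ = -5.8°.

|H| = 0.995 (-0.0 dB), φ = -5.8°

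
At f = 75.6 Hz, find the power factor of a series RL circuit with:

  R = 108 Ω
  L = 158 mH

Step 1 — Angular frequency: ω = 2π·f = 2π·75.6 = 475 rad/s.
Step 2 — Component impedances:
  R: Z = R = 108 Ω
  L: Z = jωL = j·475·0.158 = 0 + j75.05 Ω
Step 3 — Series combination: Z_total = R + L = 108 + j75.05 Ω = 131.5∠34.8° Ω.
Step 4 — Power factor: PF = cos(φ) = Re(Z)/|Z| = 108/131.52 = 0.8212.
Step 5 — Type: Im(Z) = 75.05 ⇒ lagging (phase φ = 34.8°).

PF = 0.8212 (lagging, φ = 34.8°)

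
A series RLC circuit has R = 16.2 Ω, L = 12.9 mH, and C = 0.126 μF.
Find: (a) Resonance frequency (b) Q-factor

Step 1 — Resonance condition Im(Z)=0 gives ω₀ = 1/√(LC).
Step 2 — ω₀ = 1/√(0.0129·1.26e-07) = 2.48e+04 rad/s.
Step 3 — f₀ = ω₀/(2π) = 3948 Hz.
Step 4 — Series Q: Q = ω₀L/R = 2.48e+04·0.0129/16.2 = 19.75.

(a) f₀ = 3948 Hz  (b) Q = 19.75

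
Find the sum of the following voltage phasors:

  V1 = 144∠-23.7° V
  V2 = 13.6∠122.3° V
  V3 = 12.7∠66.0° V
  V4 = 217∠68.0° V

Step 1 — Convert each phasor to rectangular form:
  V1 = 144·(cos(-23.7°) + j·sin(-23.7°)) = 131.9 - j57.88 V
  V2 = 13.6·(cos(122.3°) + j·sin(122.3°)) = -7.267 + j11.5 V
  V3 = 12.7·(cos(66.0°) + j·sin(66.0°)) = 5.166 + j11.6 V
  V4 = 217·(cos(68.0°) + j·sin(68.0°)) = 81.29 + j201.2 V
Step 2 — Sum components: V_total = 211 + j166.4 V.
Step 3 — Convert to polar: |V_total| = 268.8 V, ∠V_total = 38.3°.

V_total = 268.8∠38.3° V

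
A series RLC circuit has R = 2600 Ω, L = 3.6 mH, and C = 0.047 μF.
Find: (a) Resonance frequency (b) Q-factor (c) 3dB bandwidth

Step 1 — Resonance: ω₀ = 1/√(LC) = 1/√(0.0036·4.7e-08) = 7.688e+04 rad/s.
Step 2 — f₀ = ω₀/(2π) = 1.224e+04 Hz.
Step 3 — Series Q: Q = ω₀L/R = 7.688e+04·0.0036/2600 = 0.1064.
Step 4 — Bandwidth: Δω = ω₀/Q = 7.222e+05 rad/s; BW = Δω/(2π) = 1.149e+05 Hz.

(a) f₀ = 1.224e+04 Hz  (b) Q = 0.1064  (c) BW = 1.149e+05 Hz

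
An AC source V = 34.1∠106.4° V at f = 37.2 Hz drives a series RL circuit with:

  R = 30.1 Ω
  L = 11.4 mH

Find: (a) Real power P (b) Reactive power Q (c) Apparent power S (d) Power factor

Step 1 — Angular frequency: ω = 2π·f = 2π·37.2 = 233.7 rad/s.
Step 2 — Component impedances:
  R: Z = R = 30.1 Ω
  L: Z = jωL = j·233.7·0.0114 = 0 + j2.665 Ω
Step 3 — Series combination: Z_total = R + L = 30.1 + j2.665 Ω = 30.22∠5.1° Ω.
Step 4 — Source phasor: V = 34.1∠106.4° V = -9.628 + j32.71 V.
Step 5 — Current: I = V / Z = -0.2219 + j1.106 A = 1.128∠101.3° A.
Step 6 — Complex power: S = V·I* = 38.33 + j3.393 VA.
Step 7 — Real power: P = Re(S) = 38.33 W.
Step 8 — Reactive power: Q = Im(S) = 3.393 VAR.
Step 9 — Apparent power: |S| = 38.48 VA.
Step 10 — Power factor: PF = P/|S| = 0.9961 (lagging).

(a) P = 38.33 W  (b) Q = 3.393 VAR  (c) S = 38.48 VA  (d) PF = 0.9961 (lagging)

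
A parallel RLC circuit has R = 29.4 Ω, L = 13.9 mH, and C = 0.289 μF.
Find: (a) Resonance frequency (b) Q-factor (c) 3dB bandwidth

Step 1 — Resonance: ω₀ = 1/√(LC) = 1/√(0.0139·2.89e-07) = 1.578e+04 rad/s.
Step 2 — f₀ = ω₀/(2π) = 2511 Hz.
Step 3 — Parallel Q: Q = R/(ω₀L) = 29.4/(1.578e+04·0.0139) = 0.1341.
Step 4 — Bandwidth: Δω = ω₀/Q = 1.177e+05 rad/s; BW = Δω/(2π) = 1.873e+04 Hz.

(a) f₀ = 2511 Hz  (b) Q = 0.1341  (c) BW = 1.873e+04 Hz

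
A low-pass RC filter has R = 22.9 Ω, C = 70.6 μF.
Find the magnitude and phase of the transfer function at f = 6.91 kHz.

Step 1 — Angular frequency: ω = 2π·6910 = 4.342e+04 rad/s.
Step 2 — Transfer function: H(jω) = 1/(1 + jωRC).
Step 3 — Denominator: 1 + jωRC = 1 + j·4.342e+04·22.9·7.06e-05 = 1 + j70.19.
Step 4 — H = 0.0002029 - j0.01424.
Step 5 — Magnitude: |H| = 0.01424 (-36.9 dB); phase: φ = -89.2°.

|H| = 0.01424 (-36.9 dB), φ = -89.2°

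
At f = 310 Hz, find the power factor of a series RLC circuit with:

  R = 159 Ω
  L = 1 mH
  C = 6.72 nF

Step 1 — Angular frequency: ω = 2π·f = 2π·310 = 1948 rad/s.
Step 2 — Component impedances:
  R: Z = R = 159 Ω
  L: Z = jωL = j·1948·0.001 = 0 + j1.948 Ω
  C: Z = 1/(jωC) = -j/(ω·C) = 0 - j7.64e+04 Ω
Step 3 — Series combination: Z_total = R + L + C = 159 - j7.64e+04 Ω = 7.64e+04∠-89.9° Ω.
Step 4 — Power factor: PF = cos(φ) = Re(Z)/|Z| = 159/7.64e+04 = 0.002081.
Step 5 — Type: Im(Z) = -7.64e+04 ⇒ leading (phase φ = -89.9°).

PF = 0.002081 (leading, φ = -89.9°)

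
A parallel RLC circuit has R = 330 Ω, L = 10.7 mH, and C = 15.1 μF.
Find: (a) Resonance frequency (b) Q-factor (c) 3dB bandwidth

Step 1 — Resonance: ω₀ = 1/√(LC) = 1/√(0.0107·1.51e-05) = 2488 rad/s.
Step 2 — f₀ = ω₀/(2π) = 395.9 Hz.
Step 3 — Parallel Q: Q = R/(ω₀L) = 330/(2488·0.0107) = 12.4.
Step 4 — Bandwidth: Δω = ω₀/Q = 200.7 rad/s; BW = Δω/(2π) = 31.94 Hz.

(a) f₀ = 395.9 Hz  (b) Q = 12.4  (c) BW = 31.94 Hz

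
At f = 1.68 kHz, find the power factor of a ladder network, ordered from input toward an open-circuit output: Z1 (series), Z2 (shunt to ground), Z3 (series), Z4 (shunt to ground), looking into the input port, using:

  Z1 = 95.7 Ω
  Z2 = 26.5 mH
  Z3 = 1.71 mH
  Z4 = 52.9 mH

Step 1 — Angular frequency: ω = 2π·f = 2π·1680 = 1.056e+04 rad/s.
Step 2 — Component impedances:
  Z1: Z = R = 95.7 Ω
  Z2: Z = jωL = j·1.056e+04·0.0265 = 0 + j279.7 Ω
  Z3: Z = jωL = j·1.056e+04·0.00171 = 0 + j18.05 Ω
  Z4: Z = jωL = j·1.056e+04·0.0529 = 0 + j558.4 Ω
Step 3 — Ladder network (open output): work backward from the far end, alternating series and parallel combinations. Z_in = 95.7 + j188.3 Ω = 211.3∠63.1° Ω.
Step 4 — Power factor: PF = cos(φ) = Re(Z)/|Z| = 95.7/211.26 = 0.453.
Step 5 — Type: Im(Z) = 188.3 ⇒ lagging (phase φ = 63.1°).

PF = 0.453 (lagging, φ = 63.1°)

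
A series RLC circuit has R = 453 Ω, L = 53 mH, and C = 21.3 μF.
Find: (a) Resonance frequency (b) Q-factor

Step 1 — Resonance condition Im(Z)=0 gives ω₀ = 1/√(LC).
Step 2 — ω₀ = 1/√(0.053·2.13e-05) = 941.2 rad/s.
Step 3 — f₀ = ω₀/(2π) = 149.8 Hz.
Step 4 — Series Q: Q = ω₀L/R = 941.2·0.053/453 = 0.1101.

(a) f₀ = 149.8 Hz  (b) Q = 0.1101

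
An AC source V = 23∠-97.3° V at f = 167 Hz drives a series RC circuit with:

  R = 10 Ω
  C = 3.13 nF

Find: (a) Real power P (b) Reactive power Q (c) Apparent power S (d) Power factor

Step 1 — Angular frequency: ω = 2π·f = 2π·167 = 1049 rad/s.
Step 2 — Component impedances:
  R: Z = R = 10 Ω
  C: Z = 1/(jωC) = -j/(ω·C) = 0 - j3.045e+05 Ω
Step 3 — Series combination: Z_total = R + C = 10 - j3.045e+05 Ω = 3.045e+05∠-90.0° Ω.
Step 4 — Source phasor: V = 23∠-97.3° V = -2.922 - j22.81 V.
Step 5 — Current: I = V / Z = 7.493e-05 - j9.601e-06 A = 7.554e-05∠-7.3° A.
Step 6 — Complex power: S = V·I* = 5.706e-08 - j0.001737 VA.
Step 7 — Real power: P = Re(S) = 5.706e-08 W.
Step 8 — Reactive power: Q = Im(S) = -0.001737 VAR.
Step 9 — Apparent power: |S| = 0.001737 VA.
Step 10 — Power factor: PF = P/|S| = 3.284e-05 (leading).

(a) P = 5.706e-08 W  (b) Q = -0.001737 VAR  (c) S = 0.001737 VA  (d) PF = 3.284e-05 (leading)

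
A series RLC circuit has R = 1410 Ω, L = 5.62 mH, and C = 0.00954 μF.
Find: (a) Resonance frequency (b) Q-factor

Step 1 — Resonance condition Im(Z)=0 gives ω₀ = 1/√(LC).
Step 2 — ω₀ = 1/√(0.00562·9.54e-09) = 1.366e+05 rad/s.
Step 3 — f₀ = ω₀/(2π) = 2.174e+04 Hz.
Step 4 — Series Q: Q = ω₀L/R = 1.366e+05·0.00562/1410 = 0.5443.

(a) f₀ = 2.174e+04 Hz  (b) Q = 0.5443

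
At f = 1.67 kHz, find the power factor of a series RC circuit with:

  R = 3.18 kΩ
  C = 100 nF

Step 1 — Angular frequency: ω = 2π·f = 2π·1670 = 1.049e+04 rad/s.
Step 2 — Component impedances:
  R: Z = R = 3180 Ω
  C: Z = 1/(jωC) = -j/(ω·C) = 0 - j953 Ω
Step 3 — Series combination: Z_total = R + C = 3180 - j953 Ω = 3320∠-16.7° Ω.
Step 4 — Power factor: PF = cos(φ) = Re(Z)/|Z| = 3180/3319.7 = 0.9579.
Step 5 — Type: Im(Z) = -953 ⇒ leading (phase φ = -16.7°).

PF = 0.9579 (leading, φ = -16.7°)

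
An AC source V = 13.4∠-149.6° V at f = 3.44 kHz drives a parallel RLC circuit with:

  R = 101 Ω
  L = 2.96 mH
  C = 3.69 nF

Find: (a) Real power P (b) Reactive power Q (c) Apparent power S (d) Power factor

Step 1 — Angular frequency: ω = 2π·f = 2π·3440 = 2.161e+04 rad/s.
Step 2 — Component impedances:
  R: Z = R = 101 Ω
  L: Z = jωL = j·2.161e+04·0.00296 = 0 + j63.98 Ω
  C: Z = 1/(jωC) = -j/(ω·C) = 0 - j1.254e+04 Ω
Step 3 — Parallel combination: 1/Z_total = 1/R + 1/L + 1/C; Z_total = 29.13 + j45.76 Ω = 54.24∠57.5° Ω.
Step 4 — Source phasor: V = 13.4∠-149.6° V = -11.56 - j6.781 V.
Step 5 — Current: I = V / Z = -0.2199 + j0.1126 A = 0.247∠152.9° A.
Step 6 — Complex power: S = V·I* = 1.778 + j2.792 VA.
Step 7 — Real power: P = Re(S) = 1.778 W.
Step 8 — Reactive power: Q = Im(S) = 2.792 VAR.
Step 9 — Apparent power: |S| = 3.31 VA.
Step 10 — Power factor: PF = P/|S| = 0.5371 (lagging).

(a) P = 1.778 W  (b) Q = 2.792 VAR  (c) S = 3.31 VA  (d) PF = 0.5371 (lagging)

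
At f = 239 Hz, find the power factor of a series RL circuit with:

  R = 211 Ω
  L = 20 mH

Step 1 — Angular frequency: ω = 2π·f = 2π·239 = 1502 rad/s.
Step 2 — Component impedances:
  R: Z = R = 211 Ω
  L: Z = jωL = j·1502·0.02 = 0 + j30.03 Ω
Step 3 — Series combination: Z_total = R + L = 211 + j30.03 Ω = 213.1∠8.1° Ω.
Step 4 — Power factor: PF = cos(φ) = Re(Z)/|Z| = 211/213.13 = 0.99.
Step 5 — Type: Im(Z) = 30.03 ⇒ lagging (phase φ = 8.1°).

PF = 0.99 (lagging, φ = 8.1°)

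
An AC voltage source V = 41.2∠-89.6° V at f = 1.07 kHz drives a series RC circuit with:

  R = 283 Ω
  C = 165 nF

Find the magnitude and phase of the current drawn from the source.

Step 1 — Angular frequency: ω = 2π·f = 2π·1070 = 6723 rad/s.
Step 2 — Component impedances:
  R: Z = R = 283 Ω
  C: Z = 1/(jωC) = -j/(ω·C) = 0 - j901.5 Ω
Step 3 — Series combination: Z_total = R + C = 283 - j901.5 Ω = 944.8∠-72.6° Ω.
Step 4 — Source phasor: V = 41.2∠-89.6° V = 0.2876 - j41.2 V.
Step 5 — Ohm's law: I = V / Z_total = (0.2876 - j41.2) / (283 - j901.5) = 0.04169 - j0.01277 A.
Step 6 — Convert to polar: |I| = 0.0436 A, ∠I = -17.0°.

I = 0.0436∠-17.0° A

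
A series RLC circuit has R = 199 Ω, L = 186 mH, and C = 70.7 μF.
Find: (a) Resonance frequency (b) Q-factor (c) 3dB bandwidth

Step 1 — Resonance: ω₀ = 1/√(LC) = 1/√(0.186·7.07e-05) = 275.8 rad/s.
Step 2 — f₀ = ω₀/(2π) = 43.89 Hz.
Step 3 — Series Q: Q = ω₀L/R = 275.8·0.186/199 = 0.2577.
Step 4 — Bandwidth: Δω = ω₀/Q = 1070 rad/s; BW = Δω/(2π) = 170.3 Hz.

(a) f₀ = 43.89 Hz  (b) Q = 0.2577  (c) BW = 170.3 Hz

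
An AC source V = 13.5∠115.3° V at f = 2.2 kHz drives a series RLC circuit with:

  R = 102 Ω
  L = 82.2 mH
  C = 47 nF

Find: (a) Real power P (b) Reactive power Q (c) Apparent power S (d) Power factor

Step 1 — Angular frequency: ω = 2π·f = 2π·2200 = 1.382e+04 rad/s.
Step 2 — Component impedances:
  R: Z = R = 102 Ω
  L: Z = jωL = j·1.382e+04·0.0822 = 0 + j1136 Ω
  C: Z = 1/(jωC) = -j/(ω·C) = 0 - j1539 Ω
Step 3 — Series combination: Z_total = R + L + C = 102 - j403 Ω = 415.7∠-75.8° Ω.
Step 4 — Source phasor: V = 13.5∠115.3° V = -5.769 + j12.21 V.
Step 5 — Current: I = V / Z = -0.03187 - j0.00625 A = 0.03248∠-168.9° A.
Step 6 — Complex power: S = V·I* = 0.1076 - j0.425 VA.
Step 7 — Real power: P = Re(S) = 0.1076 W.
Step 8 — Reactive power: Q = Im(S) = -0.425 VAR.
Step 9 — Apparent power: |S| = 0.4384 VA.
Step 10 — Power factor: PF = P/|S| = 0.2454 (leading).

(a) P = 0.1076 W  (b) Q = -0.425 VAR  (c) S = 0.4384 VA  (d) PF = 0.2454 (leading)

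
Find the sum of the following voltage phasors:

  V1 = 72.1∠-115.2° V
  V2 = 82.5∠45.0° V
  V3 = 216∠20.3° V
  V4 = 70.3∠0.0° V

Step 1 — Convert each phasor to rectangular form:
  V1 = 72.1·(cos(-115.2°) + j·sin(-115.2°)) = -30.7 - j65.24 V
  V2 = 82.5·(cos(45.0°) + j·sin(45.0°)) = 58.34 + j58.34 V
  V3 = 216·(cos(20.3°) + j·sin(20.3°)) = 202.6 + j74.94 V
  V4 = 70.3·(cos(0.0°) + j·sin(0.0°)) = 70.3 V
Step 2 — Sum components: V_total = 300.5 + j68.04 V.
Step 3 — Convert to polar: |V_total| = 308.1 V, ∠V_total = 12.8°.

V_total = 308.1∠12.8° V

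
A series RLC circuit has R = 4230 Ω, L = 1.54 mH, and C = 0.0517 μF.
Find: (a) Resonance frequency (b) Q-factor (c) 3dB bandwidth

Step 1 — Resonance condition Im(Z)=0 gives ω₀ = 1/√(LC).
Step 2 — ω₀ = 1/√(0.00154·5.17e-08) = 1.121e+05 rad/s.
Step 3 — f₀ = ω₀/(2π) = 1.784e+04 Hz.
Step 4 — Series Q: Q = ω₀L/R = 1.121e+05·0.00154/4230 = 0.0408.
Step 5 — 3dB bandwidth: Δω = ω₀/Q = 2.747e+06 rad/s; BW = Δω/(2π) = 4.372e+05 Hz.

(a) f₀ = 1.784e+04 Hz  (b) Q = 0.0408  (c) BW = 4.372e+05 Hz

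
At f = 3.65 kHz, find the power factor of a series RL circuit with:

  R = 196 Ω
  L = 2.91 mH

Step 1 — Angular frequency: ω = 2π·f = 2π·3650 = 2.293e+04 rad/s.
Step 2 — Component impedances:
  R: Z = R = 196 Ω
  L: Z = jωL = j·2.293e+04·0.00291 = 0 + j66.74 Ω
Step 3 — Series combination: Z_total = R + L = 196 + j66.74 Ω = 207.1∠18.8° Ω.
Step 4 — Power factor: PF = cos(φ) = Re(Z)/|Z| = 196/207.05 = 0.9466.
Step 5 — Type: Im(Z) = 66.74 ⇒ lagging (phase φ = 18.8°).

PF = 0.9466 (lagging, φ = 18.8°)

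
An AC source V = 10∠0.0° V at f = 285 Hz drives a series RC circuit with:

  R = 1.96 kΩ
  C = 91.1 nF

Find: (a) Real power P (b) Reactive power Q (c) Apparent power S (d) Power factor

Step 1 — Angular frequency: ω = 2π·f = 2π·285 = 1791 rad/s.
Step 2 — Component impedances:
  R: Z = R = 1960 Ω
  C: Z = 1/(jωC) = -j/(ω·C) = 0 - j6130 Ω
Step 3 — Series combination: Z_total = R + C = 1960 - j6130 Ω = 6436∠-72.3° Ω.
Step 4 — Source phasor: V = 10∠0.0° V = 10 V.
Step 5 — Current: I = V / Z = 0.0004732 + j0.00148 A = 0.001554∠72.3° A.
Step 6 — Complex power: S = V·I* = 0.004732 - j0.0148 VA.
Step 7 — Real power: P = Re(S) = 0.004732 W.
Step 8 — Reactive power: Q = Im(S) = -0.0148 VAR.
Step 9 — Apparent power: |S| = 0.01554 VA.
Step 10 — Power factor: PF = P/|S| = 0.3046 (leading).

(a) P = 0.004732 W  (b) Q = -0.0148 VAR  (c) S = 0.01554 VA  (d) PF = 0.3046 (leading)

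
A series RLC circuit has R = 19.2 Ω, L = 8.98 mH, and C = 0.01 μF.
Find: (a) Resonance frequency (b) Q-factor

Step 1 — Resonance condition Im(Z)=0 gives ω₀ = 1/√(LC).
Step 2 — ω₀ = 1/√(0.00898·1e-08) = 1.055e+05 rad/s.
Step 3 — f₀ = ω₀/(2π) = 1.68e+04 Hz.
Step 4 — Series Q: Q = ω₀L/R = 1.055e+05·0.00898/19.2 = 49.36.

(a) f₀ = 1.68e+04 Hz  (b) Q = 49.36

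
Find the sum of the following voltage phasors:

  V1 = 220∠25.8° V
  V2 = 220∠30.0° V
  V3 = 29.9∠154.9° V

Step 1 — Convert each phasor to rectangular form:
  V1 = 220·(cos(25.8°) + j·sin(25.8°)) = 198.1 + j95.75 V
  V2 = 220·(cos(30.0°) + j·sin(30.0°)) = 190.5 + j110 V
  V3 = 29.9·(cos(154.9°) + j·sin(154.9°)) = -27.08 + j12.68 V
Step 2 — Sum components: V_total = 361.5 + j218.4 V.
Step 3 — Convert to polar: |V_total| = 422.4 V, ∠V_total = 31.1°.

V_total = 422.4∠31.1° V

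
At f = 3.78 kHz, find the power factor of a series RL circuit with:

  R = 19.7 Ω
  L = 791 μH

Step 1 — Angular frequency: ω = 2π·f = 2π·3780 = 2.375e+04 rad/s.
Step 2 — Component impedances:
  R: Z = R = 19.7 Ω
  L: Z = jωL = j·2.375e+04·0.000791 = 0 + j18.79 Ω
Step 3 — Series combination: Z_total = R + L = 19.7 + j18.79 Ω = 27.22∠43.6° Ω.
Step 4 — Power factor: PF = cos(φ) = Re(Z)/|Z| = 19.7/27.22 = 0.7237.
Step 5 — Type: Im(Z) = 18.79 ⇒ lagging (phase φ = 43.6°).

PF = 0.7237 (lagging, φ = 43.6°)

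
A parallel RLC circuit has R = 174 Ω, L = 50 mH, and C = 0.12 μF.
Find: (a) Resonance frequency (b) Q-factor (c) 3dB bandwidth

Step 1 — Resonance: ω₀ = 1/√(LC) = 1/√(0.05·1.2e-07) = 1.291e+04 rad/s.
Step 2 — f₀ = ω₀/(2π) = 2055 Hz.
Step 3 — Parallel Q: Q = R/(ω₀L) = 174/(1.291e+04·0.05) = 0.2696.
Step 4 — Bandwidth: Δω = ω₀/Q = 4.789e+04 rad/s; BW = Δω/(2π) = 7622 Hz.

(a) f₀ = 2055 Hz  (b) Q = 0.2696  (c) BW = 7622 Hz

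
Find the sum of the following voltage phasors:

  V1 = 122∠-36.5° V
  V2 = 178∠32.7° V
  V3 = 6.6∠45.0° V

Step 1 — Convert each phasor to rectangular form:
  V1 = 122·(cos(-36.5°) + j·sin(-36.5°)) = 98.07 - j72.57 V
  V2 = 178·(cos(32.7°) + j·sin(32.7°)) = 149.8 + j96.16 V
  V3 = 6.6·(cos(45.0°) + j·sin(45.0°)) = 4.667 + j4.667 V
Step 2 — Sum components: V_total = 252.5 + j28.26 V.
Step 3 — Convert to polar: |V_total| = 254.1 V, ∠V_total = 6.4°.

V_total = 254.1∠6.4° V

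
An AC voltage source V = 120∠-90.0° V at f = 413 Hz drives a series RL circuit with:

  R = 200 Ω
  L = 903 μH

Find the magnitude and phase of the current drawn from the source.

Step 1 — Angular frequency: ω = 2π·f = 2π·413 = 2595 rad/s.
Step 2 — Component impedances:
  R: Z = R = 200 Ω
  L: Z = jωL = j·2595·0.000903 = 0 + j2.343 Ω
Step 3 — Series combination: Z_total = R + L = 200 + j2.343 Ω = 200∠0.7° Ω.
Step 4 — Source phasor: V = 120∠-90.0° V = 0 - j120 V.
Step 5 — Ohm's law: I = V / Z_total = (0 - j120) / (200 + j2.343) = -0.007029 - j0.5999 A.
Step 6 — Convert to polar: |I| = 0.6 A, ∠I = -90.7°.

I = 0.6∠-90.7° A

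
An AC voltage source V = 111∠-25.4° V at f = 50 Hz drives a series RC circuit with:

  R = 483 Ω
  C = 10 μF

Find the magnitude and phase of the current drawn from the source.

Step 1 — Angular frequency: ω = 2π·f = 2π·50 = 314.2 rad/s.
Step 2 — Component impedances:
  R: Z = R = 483 Ω
  C: Z = 1/(jωC) = -j/(ω·C) = 0 - j318.3 Ω
Step 3 — Series combination: Z_total = R + C = 483 - j318.3 Ω = 578.5∠-33.4° Ω.
Step 4 — Source phasor: V = 111∠-25.4° V = 100.3 - j47.61 V.
Step 5 — Ohm's law: I = V / Z_total = (100.3 - j47.61) / (483 - j318.3) = 0.19 + j0.02666 A.
Step 6 — Convert to polar: |I| = 0.1919 A, ∠I = 8.0°.

I = 0.1919∠8.0° A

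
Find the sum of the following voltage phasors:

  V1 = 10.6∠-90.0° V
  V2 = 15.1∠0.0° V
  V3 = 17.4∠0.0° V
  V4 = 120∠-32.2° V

Step 1 — Convert each phasor to rectangular form:
  V1 = 10.6·(cos(-90.0°) + j·sin(-90.0°)) = 0 - j10.6 V
  V2 = 15.1·(cos(0.0°) + j·sin(0.0°)) = 15.1 V
  V3 = 17.4·(cos(0.0°) + j·sin(0.0°)) = 17.4 V
  V4 = 120·(cos(-32.2°) + j·sin(-32.2°)) = 101.5 - j63.95 V
Step 2 — Sum components: V_total = 134 - j74.55 V.
Step 3 — Convert to polar: |V_total| = 153.4 V, ∠V_total = -29.1°.

V_total = 153.4∠-29.1° V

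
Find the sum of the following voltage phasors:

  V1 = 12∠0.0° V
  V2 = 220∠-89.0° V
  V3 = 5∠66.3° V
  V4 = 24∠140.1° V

Step 1 — Convert each phasor to rectangular form:
  V1 = 12·(cos(0.0°) + j·sin(0.0°)) = 12 V
  V2 = 220·(cos(-89.0°) + j·sin(-89.0°)) = 3.84 - j220 V
  V3 = 5·(cos(66.3°) + j·sin(66.3°)) = 2.01 + j4.578 V
  V4 = 24·(cos(140.1°) + j·sin(140.1°)) = -18.41 + j15.39 V
Step 2 — Sum components: V_total = -0.5627 - j200 V.
Step 3 — Convert to polar: |V_total| = 200 V, ∠V_total = -90.2°.

V_total = 200∠-90.2° V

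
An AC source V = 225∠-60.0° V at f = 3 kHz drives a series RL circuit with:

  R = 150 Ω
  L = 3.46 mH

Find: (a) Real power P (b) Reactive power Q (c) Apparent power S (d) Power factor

Step 1 — Angular frequency: ω = 2π·f = 2π·3000 = 1.885e+04 rad/s.
Step 2 — Component impedances:
  R: Z = R = 150 Ω
  L: Z = jωL = j·1.885e+04·0.00346 = 0 + j65.22 Ω
Step 3 — Series combination: Z_total = R + L = 150 + j65.22 Ω = 163.6∠23.5° Ω.
Step 4 — Source phasor: V = 225∠-60.0° V = 112.5 - j194.9 V.
Step 5 — Current: I = V / Z = 0.1557 - j1.367 A = 1.376∠-83.5° A.
Step 6 — Complex power: S = V·I* = 283.8 + j123.4 VA.
Step 7 — Real power: P = Re(S) = 283.8 W.
Step 8 — Reactive power: Q = Im(S) = 123.4 VAR.
Step 9 — Apparent power: |S| = 309.5 VA.
Step 10 — Power factor: PF = P/|S| = 0.9171 (lagging).

(a) P = 283.8 W  (b) Q = 123.4 VAR  (c) S = 309.5 VA  (d) PF = 0.9171 (lagging)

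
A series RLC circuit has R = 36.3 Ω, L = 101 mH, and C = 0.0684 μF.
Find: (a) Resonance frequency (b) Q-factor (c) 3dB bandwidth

Step 1 — Resonance: ω₀ = 1/√(LC) = 1/√(0.101·6.84e-08) = 1.203e+04 rad/s.
Step 2 — f₀ = ω₀/(2π) = 1915 Hz.
Step 3 — Series Q: Q = ω₀L/R = 1.203e+04·0.101/36.3 = 33.48.
Step 4 — Bandwidth: Δω = ω₀/Q = 359.4 rad/s; BW = Δω/(2π) = 57.2 Hz.

(a) f₀ = 1915 Hz  (b) Q = 33.48  (c) BW = 57.2 Hz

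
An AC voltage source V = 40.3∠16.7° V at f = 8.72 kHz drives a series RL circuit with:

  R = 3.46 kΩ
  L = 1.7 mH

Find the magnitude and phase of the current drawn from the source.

Step 1 — Angular frequency: ω = 2π·f = 2π·8720 = 5.479e+04 rad/s.
Step 2 — Component impedances:
  R: Z = R = 3460 Ω
  L: Z = jωL = j·5.479e+04·0.0017 = 0 + j93.14 Ω
Step 3 — Series combination: Z_total = R + L = 3460 + j93.14 Ω = 3461∠1.5° Ω.
Step 4 — Source phasor: V = 40.3∠16.7° V = 38.6 + j11.58 V.
Step 5 — Ohm's law: I = V / Z_total = (38.6 + j11.58) / (3460 + j93.14) = 0.01124 + j0.003044 A.
Step 6 — Convert to polar: |I| = 0.01164 A, ∠I = 15.2°.

I = 0.01164∠15.2° A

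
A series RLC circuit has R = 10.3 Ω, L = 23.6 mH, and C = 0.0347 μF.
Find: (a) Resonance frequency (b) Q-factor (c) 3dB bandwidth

Step 1 — Resonance: ω₀ = 1/√(LC) = 1/√(0.0236·3.47e-08) = 3.494e+04 rad/s.
Step 2 — f₀ = ω₀/(2π) = 5562 Hz.
Step 3 — Series Q: Q = ω₀L/R = 3.494e+04·0.0236/10.3 = 80.07.
Step 4 — Bandwidth: Δω = ω₀/Q = 436.4 rad/s; BW = Δω/(2π) = 69.46 Hz.

(a) f₀ = 5562 Hz  (b) Q = 80.07  (c) BW = 69.46 Hz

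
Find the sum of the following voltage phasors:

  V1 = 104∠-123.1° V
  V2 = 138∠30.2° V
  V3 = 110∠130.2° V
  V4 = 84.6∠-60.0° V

Step 1 — Convert each phasor to rectangular form:
  V1 = 104·(cos(-123.1°) + j·sin(-123.1°)) = -56.79 - j87.12 V
  V2 = 138·(cos(30.2°) + j·sin(30.2°)) = 119.3 + j69.42 V
  V3 = 110·(cos(130.2°) + j·sin(130.2°)) = -71 + j84.02 V
  V4 = 84.6·(cos(-60.0°) + j·sin(-60.0°)) = 42.3 - j73.27 V
Step 2 — Sum components: V_total = 33.77 - j6.954 V.
Step 3 — Convert to polar: |V_total| = 34.48 V, ∠V_total = -11.6°.

V_total = 34.48∠-11.6° V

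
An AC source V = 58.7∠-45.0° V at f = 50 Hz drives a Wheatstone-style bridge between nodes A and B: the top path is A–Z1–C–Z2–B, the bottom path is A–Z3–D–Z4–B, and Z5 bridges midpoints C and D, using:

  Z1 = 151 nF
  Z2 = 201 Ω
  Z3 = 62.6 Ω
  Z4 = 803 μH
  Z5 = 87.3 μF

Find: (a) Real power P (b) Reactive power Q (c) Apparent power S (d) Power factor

Step 1 — Angular frequency: ω = 2π·f = 2π·50 = 314.2 rad/s.
Step 2 — Component impedances:
  Z1: Z = 1/(jωC) = -j/(ω·C) = 0 - j2.108e+04 Ω
  Z2: Z = R = 201 Ω
  Z3: Z = R = 62.6 Ω
  Z4: Z = jωL = j·314.2·0.000803 = 0 + j0.2523 Ω
  Z5: Z = 1/(jωC) = -j/(ω·C) = 0 - j36.46 Ω
Step 3 — Bridge requires nodal analysis (the Z5 bridge couples midpoints C and D, so the two paths cannot be reduced to a simple series/parallel combination). Setting node B to ground and injecting 1 A at node A, the 3-node admittance system at A, C, D solves to V_A = Z_AB = 62.6 + j0.06648 Ω = 62.6∠0.1° Ω.
Step 4 — Source phasor: V = 58.7∠-45.0° V = 41.51 - j41.51 V.
Step 5 — Current: I = V / Z = 0.6624 - j0.6638 A = 0.9377∠-45.1° A.
Step 6 — Complex power: S = V·I* = 55.04 + j0.05845 VA.
Step 7 — Real power: P = Re(S) = 55.04 W.
Step 8 — Reactive power: Q = Im(S) = 0.05845 VAR.
Step 9 — Apparent power: |S| = 55.04 VA.
Step 10 — Power factor: PF = P/|S| = 1 (lagging).

(a) P = 55.04 W  (b) Q = 0.05845 VAR  (c) S = 55.04 VA  (d) PF = 1 (lagging)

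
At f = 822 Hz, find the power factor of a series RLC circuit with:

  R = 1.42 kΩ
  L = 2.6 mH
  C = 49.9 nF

Step 1 — Angular frequency: ω = 2π·f = 2π·822 = 5165 rad/s.
Step 2 — Component impedances:
  R: Z = R = 1420 Ω
  L: Z = jωL = j·5165·0.0026 = 0 + j13.43 Ω
  C: Z = 1/(jωC) = -j/(ω·C) = 0 - j3880 Ω
Step 3 — Series combination: Z_total = R + L + C = 1420 - j3867 Ω = 4119∠-69.8° Ω.
Step 4 — Power factor: PF = cos(φ) = Re(Z)/|Z| = 1420/4119 = 0.3447.
Step 5 — Type: Im(Z) = -3867 ⇒ leading (phase φ = -69.8°).

PF = 0.3447 (leading, φ = -69.8°)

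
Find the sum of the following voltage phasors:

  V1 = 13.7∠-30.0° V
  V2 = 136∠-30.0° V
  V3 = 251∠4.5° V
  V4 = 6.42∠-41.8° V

Step 1 — Convert each phasor to rectangular form:
  V1 = 13.7·(cos(-30.0°) + j·sin(-30.0°)) = 11.86 - j6.85 V
  V2 = 136·(cos(-30.0°) + j·sin(-30.0°)) = 117.8 - j68 V
  V3 = 251·(cos(4.5°) + j·sin(4.5°)) = 250.2 + j19.69 V
  V4 = 6.42·(cos(-41.8°) + j·sin(-41.8°)) = 4.786 - j4.279 V
Step 2 — Sum components: V_total = 384.7 - j59.44 V.
Step 3 — Convert to polar: |V_total| = 389.2 V, ∠V_total = -8.8°.

V_total = 389.2∠-8.8° V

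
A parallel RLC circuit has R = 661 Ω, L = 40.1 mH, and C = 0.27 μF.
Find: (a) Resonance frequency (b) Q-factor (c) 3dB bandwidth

Step 1 — Resonance: ω₀ = 1/√(LC) = 1/√(0.0401·2.7e-07) = 9610 rad/s.
Step 2 — f₀ = ω₀/(2π) = 1530 Hz.
Step 3 — Parallel Q: Q = R/(ω₀L) = 661/(9610·0.0401) = 1.715.
Step 4 — Bandwidth: Δω = ω₀/Q = 5603 rad/s; BW = Δω/(2π) = 891.8 Hz.

(a) f₀ = 1530 Hz  (b) Q = 1.715  (c) BW = 891.8 Hz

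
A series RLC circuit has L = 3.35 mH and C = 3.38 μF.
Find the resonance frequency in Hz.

Step 1 — Resonance condition Im(Z)=0 gives ω₀ = 1/√(LC).
Step 2 — ω₀ = 1/√(0.00335·3.38e-06) = 9398 rad/s.
Step 3 — f₀ = ω₀/(2π) = 1496 Hz.

f₀ = 1496 Hz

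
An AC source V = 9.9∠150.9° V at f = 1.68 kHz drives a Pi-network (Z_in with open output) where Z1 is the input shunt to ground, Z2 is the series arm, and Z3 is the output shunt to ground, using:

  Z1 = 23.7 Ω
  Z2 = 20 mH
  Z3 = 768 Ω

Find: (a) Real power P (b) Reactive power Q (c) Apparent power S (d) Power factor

Step 1 — Angular frequency: ω = 2π·f = 2π·1680 = 1.056e+04 rad/s.
Step 2 — Component impedances:
  Z1: Z = R = 23.7 Ω
  Z2: Z = jωL = j·1.056e+04·0.02 = 0 + j211.1 Ω
  Z3: Z = R = 768 Ω
Step 3 — With open output, the series arm Z2 and the output shunt Z3 appear in series to ground: Z2 + Z3 = 768 + j211.1 Ω.
Step 4 — Parallel with input shunt Z1: Z_in = Z1 || (Z2 + Z3) = 23.04 + j0.1766 Ω = 23.04∠0.4° Ω.
Step 5 — Source phasor: V = 9.9∠150.9° V = -8.65 + j4.815 V.
Step 6 — Current: I = V / Z = -0.3739 + j0.2119 A = 0.4297∠150.5° A.
Step 7 — Complex power: S = V·I* = 4.254 + j0.03262 VA.
Step 8 — Real power: P = Re(S) = 4.254 W.
Step 9 — Reactive power: Q = Im(S) = 0.03262 VAR.
Step 10 — Apparent power: |S| = 4.254 VA.
Step 11 — Power factor: PF = P/|S| = 1 (lagging).

(a) P = 4.254 W  (b) Q = 0.03262 VAR  (c) S = 4.254 VA  (d) PF = 1 (lagging)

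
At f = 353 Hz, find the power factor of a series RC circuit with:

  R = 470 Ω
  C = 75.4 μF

Step 1 — Angular frequency: ω = 2π·f = 2π·353 = 2218 rad/s.
Step 2 — Component impedances:
  R: Z = R = 470 Ω
  C: Z = 1/(jωC) = -j/(ω·C) = 0 - j5.98 Ω
Step 3 — Series combination: Z_total = R + C = 470 - j5.98 Ω = 470∠-0.7° Ω.
Step 4 — Power factor: PF = cos(φ) = Re(Z)/|Z| = 470/470.04 = 0.9999.
Step 5 — Type: Im(Z) = -5.98 ⇒ leading (phase φ = -0.7°).

PF = 0.9999 (leading, φ = -0.7°)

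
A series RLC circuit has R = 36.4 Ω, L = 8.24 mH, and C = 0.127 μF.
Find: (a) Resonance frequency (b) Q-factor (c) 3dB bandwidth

Step 1 — Resonance condition Im(Z)=0 gives ω₀ = 1/√(LC).
Step 2 — ω₀ = 1/√(0.00824·1.27e-07) = 3.091e+04 rad/s.
Step 3 — f₀ = ω₀/(2π) = 4920 Hz.
Step 4 — Series Q: Q = ω₀L/R = 3.091e+04·0.00824/36.4 = 6.998.
Step 5 — 3dB bandwidth: Δω = ω₀/Q = 4417 rad/s; BW = Δω/(2π) = 703.1 Hz.

(a) f₀ = 4920 Hz  (b) Q = 6.998  (c) BW = 703.1 Hz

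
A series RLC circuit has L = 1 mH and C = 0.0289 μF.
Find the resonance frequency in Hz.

Step 1 — Resonance condition Im(Z)=0 gives ω₀ = 1/√(LC).
Step 2 — ω₀ = 1/√(0.001·2.89e-08) = 1.86e+05 rad/s.
Step 3 — f₀ = ω₀/(2π) = 2.961e+04 Hz.

f₀ = 2.961e+04 Hz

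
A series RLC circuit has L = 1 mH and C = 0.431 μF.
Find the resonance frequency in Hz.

Step 1 — Resonance condition Im(Z)=0 gives ω₀ = 1/√(LC).
Step 2 — ω₀ = 1/√(0.001·4.31e-07) = 4.817e+04 rad/s.
Step 3 — f₀ = ω₀/(2π) = 7666 Hz.

f₀ = 7666 Hz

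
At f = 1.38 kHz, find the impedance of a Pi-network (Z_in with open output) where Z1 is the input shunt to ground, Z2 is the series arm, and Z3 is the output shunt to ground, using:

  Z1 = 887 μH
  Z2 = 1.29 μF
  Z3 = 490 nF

Step 1 — Angular frequency: ω = 2π·f = 2π·1380 = 8671 rad/s.
Step 2 — Component impedances:
  Z1: Z = jωL = j·8671·0.000887 = 0 + j7.691 Ω
  Z2: Z = 1/(jωC) = -j/(ω·C) = 0 - j89.4 Ω
  Z3: Z = 1/(jωC) = -j/(ω·C) = 0 - j235.4 Ω
Step 3 — With open output, the series arm Z2 and the output shunt Z3 appear in series to ground: Z2 + Z3 = 0 - j324.8 Ω.
Step 4 — Parallel with input shunt Z1: Z_in = Z1 || (Z2 + Z3) = 0 + j7.878 Ω = 7.878∠90.0° Ω.

Z = 0 + j7.878 Ω = 7.878∠90.0° Ω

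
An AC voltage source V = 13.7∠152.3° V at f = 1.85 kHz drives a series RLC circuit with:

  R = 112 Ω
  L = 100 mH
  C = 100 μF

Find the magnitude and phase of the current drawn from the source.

Step 1 — Angular frequency: ω = 2π·f = 2π·1850 = 1.162e+04 rad/s.
Step 2 — Component impedances:
  R: Z = R = 112 Ω
  L: Z = jωL = j·1.162e+04·0.1 = 0 + j1162 Ω
  C: Z = 1/(jωC) = -j/(ω·C) = 0 - j0.8603 Ω
Step 3 — Series combination: Z_total = R + L + C = 112 + j1162 Ω = 1167∠84.5° Ω.
Step 4 — Source phasor: V = 13.7∠152.3° V = -12.13 + j6.368 V.
Step 5 — Ohm's law: I = V / Z_total = (-12.13 + j6.368) / (112 + j1162) = 0.004435 + j0.01087 A.
Step 6 — Convert to polar: |I| = 0.01174 A, ∠I = 67.8°.

I = 0.01174∠67.8° A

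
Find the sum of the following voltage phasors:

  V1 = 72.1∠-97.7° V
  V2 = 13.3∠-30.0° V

Step 1 — Convert each phasor to rectangular form:
  V1 = 72.1·(cos(-97.7°) + j·sin(-97.7°)) = -9.66 - j71.45 V
  V2 = 13.3·(cos(-30.0°) + j·sin(-30.0°)) = 11.52 - j6.65 V
Step 2 — Sum components: V_total = 1.858 - j78.1 V.
Step 3 — Convert to polar: |V_total| = 78.12 V, ∠V_total = -88.6°.

V_total = 78.12∠-88.6° V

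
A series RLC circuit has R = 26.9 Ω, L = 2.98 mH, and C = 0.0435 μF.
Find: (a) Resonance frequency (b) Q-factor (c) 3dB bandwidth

Step 1 — Resonance condition Im(Z)=0 gives ω₀ = 1/√(LC).
Step 2 — ω₀ = 1/√(0.00298·4.35e-08) = 8.783e+04 rad/s.
Step 3 — f₀ = ω₀/(2π) = 1.398e+04 Hz.
Step 4 — Series Q: Q = ω₀L/R = 8.783e+04·0.00298/26.9 = 9.73.
Step 5 — 3dB bandwidth: Δω = ω₀/Q = 9027 rad/s; BW = Δω/(2π) = 1437 Hz.

(a) f₀ = 1.398e+04 Hz  (b) Q = 9.73  (c) BW = 1437 Hz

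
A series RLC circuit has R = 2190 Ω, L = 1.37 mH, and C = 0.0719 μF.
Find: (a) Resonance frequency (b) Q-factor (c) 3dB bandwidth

Step 1 — Resonance condition Im(Z)=0 gives ω₀ = 1/√(LC).
Step 2 — ω₀ = 1/√(0.00137·7.19e-08) = 1.008e+05 rad/s.
Step 3 — f₀ = ω₀/(2π) = 1.604e+04 Hz.
Step 4 — Series Q: Q = ω₀L/R = 1.008e+05·0.00137/2190 = 0.06303.
Step 5 — 3dB bandwidth: Δω = ω₀/Q = 1.599e+06 rad/s; BW = Δω/(2π) = 2.544e+05 Hz.

(a) f₀ = 1.604e+04 Hz  (b) Q = 0.06303  (c) BW = 2.544e+05 Hz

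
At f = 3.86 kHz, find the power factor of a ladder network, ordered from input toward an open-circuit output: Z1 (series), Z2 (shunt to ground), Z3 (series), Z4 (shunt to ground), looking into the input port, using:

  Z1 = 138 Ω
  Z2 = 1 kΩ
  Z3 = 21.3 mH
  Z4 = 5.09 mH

Step 1 — Angular frequency: ω = 2π·f = 2π·3860 = 2.425e+04 rad/s.
Step 2 — Component impedances:
  Z1: Z = R = 138 Ω
  Z2: Z = R = 1000 Ω
  Z3: Z = jωL = j·2.425e+04·0.0213 = 0 + j516.6 Ω
  Z4: Z = jωL = j·2.425e+04·0.00509 = 0 + j123.4 Ω
Step 3 — Ladder network (open output): work backward from the far end, alternating series and parallel combinations. Z_in = 428.6 + j454 Ω = 624.4∠46.7° Ω.
Step 4 — Power factor: PF = cos(φ) = Re(Z)/|Z| = 428.6/624.4 = 0.6864.
Step 5 — Type: Im(Z) = 454 ⇒ lagging (phase φ = 46.7°).

PF = 0.6864 (lagging, φ = 46.7°)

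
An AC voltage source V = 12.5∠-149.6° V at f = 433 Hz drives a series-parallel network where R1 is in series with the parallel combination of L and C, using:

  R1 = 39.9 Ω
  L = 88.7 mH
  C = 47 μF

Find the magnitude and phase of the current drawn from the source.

Step 1 — Angular frequency: ω = 2π·f = 2π·433 = 2721 rad/s.
Step 2 — Component impedances:
  R1: Z = R = 39.9 Ω
  L: Z = jωL = j·2721·0.0887 = 0 + j241.3 Ω
  C: Z = 1/(jωC) = -j/(ω·C) = 0 - j7.82 Ω
Step 3 — Parallel branch: L || C = 1/(1/L + 1/C) = 0 - j8.082 Ω.
Step 4 — Series with R1: Z_total = R1 + (L || C) = 39.9 - j8.082 Ω = 40.71∠-11.5° Ω.
Step 5 — Source phasor: V = 12.5∠-149.6° V = -10.78 - j6.325 V.
Step 6 — Ohm's law: I = V / Z_total = (-10.78 - j6.325) / (39.9 - j8.082) = -0.2287 - j0.2049 A.
Step 7 — Convert to polar: |I| = 0.307 A, ∠I = -138.1°.

I = 0.307∠-138.1° A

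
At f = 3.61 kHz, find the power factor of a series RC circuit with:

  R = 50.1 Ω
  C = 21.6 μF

Step 1 — Angular frequency: ω = 2π·f = 2π·3610 = 2.268e+04 rad/s.
Step 2 — Component impedances:
  R: Z = R = 50.1 Ω
  C: Z = 1/(jωC) = -j/(ω·C) = 0 - j2.041 Ω
Step 3 — Series combination: Z_total = R + C = 50.1 - j2.041 Ω = 50.14∠-2.3° Ω.
Step 4 — Power factor: PF = cos(φ) = Re(Z)/|Z| = 50.1/50.14 = 0.9992.
Step 5 — Type: Im(Z) = -2.041 ⇒ leading (phase φ = -2.3°).

PF = 0.9992 (leading, φ = -2.3°)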